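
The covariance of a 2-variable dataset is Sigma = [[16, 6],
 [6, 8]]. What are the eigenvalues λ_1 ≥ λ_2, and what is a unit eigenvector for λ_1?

Step 1 — characteristic polynomial of 2×2 Sigma:
  det(Sigma - λI) = λ² - trace · λ + det = 0.
  trace = 16 + 8 = 24, det = 16·8 - (6)² = 92.
Step 2 — discriminant:
  Δ = trace² - 4·det = 576 - 368 = 208.
Step 3 — eigenvalues:
  λ = (trace ± √Δ)/2 = (24 ± 14.4222)/2,
  λ_1 = 19.2111,  λ_2 = 4.7889.

Step 4 — unit eigenvector for λ_1: solve (Sigma - λ_1 I)v = 0. First row:
  (16 - 19.2111)·v_x + (6)·v_y = 0, i.e. (-3.2111)·v_x + (6)·v_y = 0,
  so v ∝ (b, λ_1 - a) = (6, 3.2111) = u.
  ||u|| = √((6)² + (3.2111)²) = √(46.3112) ≈ 6.8052,
  v_1 = u/||u|| ≈ (0.8817, 0.4719) (||v_1|| = 1).

λ_1 = 19.2111,  λ_2 = 4.7889;  v_1 ≈ (0.8817, 0.4719)


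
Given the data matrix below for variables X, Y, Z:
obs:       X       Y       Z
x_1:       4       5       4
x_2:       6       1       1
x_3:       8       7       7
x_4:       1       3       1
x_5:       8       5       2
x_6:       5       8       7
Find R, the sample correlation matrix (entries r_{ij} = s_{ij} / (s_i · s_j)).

Step 1 — column means:
  mean(X) = (4 + 6 + 8 + 1 + 8 + 5) / 6 = 32/6 = 5.3333
  mean(Y) = (5 + 1 + 7 + 3 + 5 + 8) / 6 = 29/6 = 4.8333
  mean(Z) = (4 + 1 + 7 + 1 + 2 + 7) / 6 = 22/6 = 3.6667

Step 2 — sample variances and covariances s[i,j] = (1/(n-1)) · Σ_k (x_{k,i} - mean_i) · (x_{k,j} - mean_j), with n-1 = 5:
  s[X,X] = ((-1.3333)·(-1.3333) + (0.6667)·(0.6667) + (2.6667)·(2.6667) + (-4.3333)·(-4.3333) + (2.6667)·(2.6667) + (-0.3333)·(-0.3333)) / 5 = 35.3333/5 = 7.0667
  s[X,Y] = ((-1.3333)·(0.1667) + (0.6667)·(-3.8333) + (2.6667)·(2.1667) + (-4.3333)·(-1.8333) + (2.6667)·(0.1667) + (-0.3333)·(3.1667)) / 5 = 10.3333/5 = 2.0667
  s[X,Z] = ((-1.3333)·(0.3333) + (0.6667)·(-2.6667) + (2.6667)·(3.3333) + (-4.3333)·(-2.6667) + (2.6667)·(-1.6667) + (-0.3333)·(3.3333)) / 5 = 12.6667/5 = 2.5333
  s[Y,Y] = ((0.1667)·(0.1667) + (-3.8333)·(-3.8333) + (2.1667)·(2.1667) + (-1.8333)·(-1.8333) + (0.1667)·(0.1667) + (3.1667)·(3.1667)) / 5 = 32.8333/5 = 6.5667
  s[Y,Z] = ((0.1667)·(0.3333) + (-3.8333)·(-2.6667) + (2.1667)·(3.3333) + (-1.8333)·(-2.6667) + (0.1667)·(-1.6667) + (3.1667)·(3.3333)) / 5 = 32.6667/5 = 6.5333
  s[Z,Z] = ((0.3333)·(0.3333) + (-2.6667)·(-2.6667) + (3.3333)·(3.3333) + (-2.6667)·(-2.6667) + (-1.6667)·(-1.6667) + (3.3333)·(3.3333)) / 5 = 39.3333/5 = 7.8667
  Sample standard deviations s_i = √(s[i,i]):
  s(X) = √(7.0667) = 2.6583
  s(Y) = √(6.5667) = 2.5626
  s(Z) = √(7.8667) = 2.8048

Step 3 — r_{ij} = s_{ij} / (s_i · s_j):
  r[X,X] = 1 (diagonal).
  r[X,Y] = 2.0667 / (2.6583 · 2.5626) = 2.0667 / 6.8121 = 0.3034
  r[X,Z] = 2.5333 / (2.6583 · 2.8048) = 2.5333 / 7.4559 = 0.3398
  r[Y,Y] = 1 (diagonal).
  r[Y,Z] = 6.5333 / (2.5626 · 2.8048) = 6.5333 / 7.1873 = 0.909
  r[Z,Z] = 1 (diagonal).

R is symmetric with unit diagonal. Assembling:

R = [[1, 0.3034, 0.3398],
 [0.3034, 1, 0.909],
 [0.3398, 0.909, 1]]


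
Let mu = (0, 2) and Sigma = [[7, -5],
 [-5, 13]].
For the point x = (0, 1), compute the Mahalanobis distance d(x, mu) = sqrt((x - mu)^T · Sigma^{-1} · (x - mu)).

Step 1 — centre the observation: (x - mu) = (0, -1).

Step 2 — invert Sigma. det(Sigma) = 7·13 - (-5)² = 66.
  Sigma^{-1} = (1/det) · [[d, -b], [-b, a]] = [[0.197, 0.0758],
 [0.0758, 0.1061]].

Step 3 — form the quadratic (x - mu)^T · Sigma^{-1} · (x - mu):
  Sigma^{-1} · (x - mu) = (-0.0758, -0.1061).
  (x - mu)^T · [Sigma^{-1} · (x - mu)] = (0)·(-0.0758) + (-1)·(-0.1061) = 0.1061.

Step 4 — take square root: d = √(0.1061) ≈ 0.3257.

d(x, mu) = √(0.1061) ≈ 0.3257


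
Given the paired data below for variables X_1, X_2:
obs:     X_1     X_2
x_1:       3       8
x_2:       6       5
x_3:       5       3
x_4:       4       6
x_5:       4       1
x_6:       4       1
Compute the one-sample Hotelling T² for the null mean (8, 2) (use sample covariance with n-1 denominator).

Step 1 — sample mean vector:
  mean(X_1) = (3 + 6 + 5 + 4 + 4 + 4) / 6 = 26/6 = 4.3333
  mean(X_2) = (8 + 5 + 3 + 6 + 1 + 1) / 6 = 24/6 = 4
  x̄ = (4.3333, 4),  deviation x̄ - mu_0 = (4.3333, 4) - (8, 2) = (-3.6667, 2).

Step 2 — sample covariance matrix, S[i,j] = (1/(n-1)) · Σ_k (x_{k,i} - mean_i) · (x_{k,j} - mean_j), divisor n-1 = 5:
  S[X_1,X_1] = ((-1.3333)·(-1.3333) + (1.6667)·(1.6667) + (0.6667)·(0.6667) + (-0.3333)·(-0.3333) + (-0.3333)·(-0.3333) + (-0.3333)·(-0.3333)) / 5 = 5.3333/5 = 1.0667
  S[X_1,X_2] = ((-1.3333)·(4) + (1.6667)·(1) + (0.6667)·(-1) + (-0.3333)·(2) + (-0.3333)·(-3) + (-0.3333)·(-3)) / 5 = -3/5 = -0.6
  S[X_2,X_2] = ((4)·(4) + (1)·(1) + (-1)·(-1) + (2)·(2) + (-3)·(-3) + (-3)·(-3)) / 5 = 40/5 = 8
  S = [[1.0667, -0.6],
 [-0.6, 8]].

Step 3 — invert S. det(S) = 1.0667·8 - (-0.6)² = 8.1733.
  S^{-1} = (1/det) · [[d, -b], [-b, a]] = [[0.9788, 0.0734],
 [0.0734, 0.1305]].

Step 4 — quadratic form (x̄ - mu_0)^T · S^{-1} · (x̄ - mu_0):
  S^{-1} · (x̄ - mu_0) = (-3.4421, -0.0082),
  (x̄ - mu_0)^T · [...] = (-3.6667)·(-3.4421) + (2)·(-0.0082) = 12.6047.

Step 5 — scale by n: T² = 6 · 12.6047 = 75.6281.

T² ≈ 75.6281


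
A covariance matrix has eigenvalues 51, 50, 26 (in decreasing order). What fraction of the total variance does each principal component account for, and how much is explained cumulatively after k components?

Step 1 — total variance = trace(Sigma) = Σ λ_i = 51 + 50 + 26 = 127.

Step 2 — fraction explained by component i = λ_i / Σ λ:
  PC1: 51/127 = 0.4016
  PC2: 50/127 = 0.3937
  PC3: 26/127 = 0.2047

Step 3 — cumulative fraction after k components = (λ_1 + ... + λ_k) / Σ λ:
  k = 1: 51/127 = 0.4016
  k = 2: (51 + 50)/127 = 101/127 = 0.7953
  k = 3: (51 + 50 + 26)/127 = 127/127 = 1

Summary (fraction, with percent):

explained: PC1 0.4016 (40.16%), PC2 0.3937 (39.37%), PC3 0.2047 (20.47%);  cumulative: 0.4016, 0.7953, 1


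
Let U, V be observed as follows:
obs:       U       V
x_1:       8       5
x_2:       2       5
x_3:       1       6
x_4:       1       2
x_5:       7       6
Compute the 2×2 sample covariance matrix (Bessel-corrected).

Step 1 — column means:
  mean(U) = (8 + 2 + 1 + 1 + 7) / 5 = 19/5 = 3.8
  mean(V) = (5 + 5 + 6 + 2 + 6) / 5 = 24/5 = 4.8

Step 2 — sample covariance S[i,j] = (1/(n-1)) · Σ_k (x_{k,i} - mean_i) · (x_{k,j} - mean_j), with n-1 = 4.
  S[U,U] = ((4.2)·(4.2) + (-1.8)·(-1.8) + (-2.8)·(-2.8) + (-2.8)·(-2.8) + (3.2)·(3.2)) / 4 = 46.8/4 = 11.7
  S[U,V] = ((4.2)·(0.2) + (-1.8)·(0.2) + (-2.8)·(1.2) + (-2.8)·(-2.8) + (3.2)·(1.2)) / 4 = 8.8/4 = 2.2
  S[V,V] = ((0.2)·(0.2) + (0.2)·(0.2) + (1.2)·(1.2) + (-2.8)·(-2.8) + (1.2)·(1.2)) / 4 = 10.8/4 = 2.7

S is symmetric (S[j,i] = S[i,j]). Assembling:

S = [[11.7, 2.2],
 [2.2, 2.7]]


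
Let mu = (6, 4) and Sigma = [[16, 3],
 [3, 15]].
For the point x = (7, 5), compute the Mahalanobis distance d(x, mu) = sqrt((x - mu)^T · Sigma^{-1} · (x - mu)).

Step 1 — centre the observation: (x - mu) = (1, 1).

Step 2 — invert Sigma. det(Sigma) = 16·15 - (3)² = 231.
  Sigma^{-1} = (1/det) · [[d, -b], [-b, a]] = [[0.0649, -0.013],
 [-0.013, 0.0693]].

Step 3 — form the quadratic (x - mu)^T · Sigma^{-1} · (x - mu):
  Sigma^{-1} · (x - mu) = (0.0519, 0.0563).
  (x - mu)^T · [Sigma^{-1} · (x - mu)] = (1)·(0.0519) + (1)·(0.0563) = 0.1082.

Step 4 — take square root: d = √(0.1082) ≈ 0.329.

d(x, mu) = √(0.1082) ≈ 0.329


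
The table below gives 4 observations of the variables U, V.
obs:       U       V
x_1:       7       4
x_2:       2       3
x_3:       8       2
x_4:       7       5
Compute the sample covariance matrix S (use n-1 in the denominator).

Step 1 — column means:
  mean(U) = (7 + 2 + 8 + 7) / 4 = 24/4 = 6
  mean(V) = (4 + 3 + 2 + 5) / 4 = 14/4 = 3.5

Step 2 — sample covariance S[i,j] = (1/(n-1)) · Σ_k (x_{k,i} - mean_i) · (x_{k,j} - mean_j), with n-1 = 3.
  S[U,U] = ((1)·(1) + (-4)·(-4) + (2)·(2) + (1)·(1)) / 3 = 22/3 = 7.3333
  S[U,V] = ((1)·(0.5) + (-4)·(-0.5) + (2)·(-1.5) + (1)·(1.5)) / 3 = 1/3 = 0.3333
  S[V,V] = ((0.5)·(0.5) + (-0.5)·(-0.5) + (-1.5)·(-1.5) + (1.5)·(1.5)) / 3 = 5/3 = 1.6667

S is symmetric (S[j,i] = S[i,j]). Assembling:

S = [[7.3333, 0.3333],
 [0.3333, 1.6667]]


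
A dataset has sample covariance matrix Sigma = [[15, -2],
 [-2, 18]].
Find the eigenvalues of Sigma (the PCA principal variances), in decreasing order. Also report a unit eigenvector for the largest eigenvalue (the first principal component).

Step 1 — characteristic polynomial of 2×2 Sigma:
  det(Sigma - λI) = λ² - trace · λ + det = 0.
  trace = 15 + 18 = 33, det = 15·18 - (-2)² = 266.
Step 2 — discriminant:
  Δ = trace² - 4·det = 1089 - 1064 = 25.
Step 3 — eigenvalues:
  λ = (trace ± √Δ)/2 = (33 ± 5)/2,
  λ_1 = 19,  λ_2 = 14.

Step 4 — unit eigenvector for λ_1: solve (Sigma - λ_1 I)v = 0. First row:
  (15 - 19)·v_x + (-2)·v_y = 0, i.e. (-4)·v_x + (-2)·v_y = 0,
  so v ∝ (b, λ_1 - a) = (-2, 4); multiply by -1 so the first entry is positive: u = (2, -4).
  ||u|| = √((2)² + (-4)²) = √(20) ≈ 4.4721,
  v_1 = u/||u|| ≈ (0.4472, -0.8944) (||v_1|| = 1).

λ_1 = 19,  λ_2 = 14;  v_1 ≈ (0.4472, -0.8944)


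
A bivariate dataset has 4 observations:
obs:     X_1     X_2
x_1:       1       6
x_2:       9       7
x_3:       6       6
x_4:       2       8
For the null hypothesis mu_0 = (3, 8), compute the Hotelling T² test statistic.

Step 1 — sample mean vector:
  mean(X_1) = (1 + 9 + 6 + 2) / 4 = 18/4 = 4.5
  mean(X_2) = (6 + 7 + 6 + 8) / 4 = 27/4 = 6.75
  x̄ = (4.5, 6.75),  deviation x̄ - mu_0 = (4.5, 6.75) - (3, 8) = (1.5, -1.25).

Step 2 — sample covariance matrix, S[i,j] = (1/(n-1)) · Σ_k (x_{k,i} - mean_i) · (x_{k,j} - mean_j), divisor n-1 = 3:
  S[X_1,X_1] = ((-3.5)·(-3.5) + (4.5)·(4.5) + (1.5)·(1.5) + (-2.5)·(-2.5)) / 3 = 41/3 = 13.6667
  S[X_1,X_2] = ((-3.5)·(-0.75) + (4.5)·(0.25) + (1.5)·(-0.75) + (-2.5)·(1.25)) / 3 = -0.5/3 = -0.1667
  S[X_2,X_2] = ((-0.75)·(-0.75) + (0.25)·(0.25) + (-0.75)·(-0.75) + (1.25)·(1.25)) / 3 = 2.75/3 = 0.9167
  S = [[13.6667, -0.1667],
 [-0.1667, 0.9167]].

Step 3 — invert S. det(S) = 13.6667·0.9167 - (-0.1667)² = 12.5.
  S^{-1} = (1/det) · [[d, -b], [-b, a]] = [[0.0733, 0.0133],
 [0.0133, 1.0933]].

Step 4 — quadratic form (x̄ - mu_0)^T · S^{-1} · (x̄ - mu_0):
  S^{-1} · (x̄ - mu_0) = (0.0933, -1.3467),
  (x̄ - mu_0)^T · [...] = (1.5)·(0.0933) + (-1.25)·(-1.3467) = 1.8233.

Step 5 — scale by n: T² = 4 · 1.8233 = 7.2933.

T² ≈ 7.2933


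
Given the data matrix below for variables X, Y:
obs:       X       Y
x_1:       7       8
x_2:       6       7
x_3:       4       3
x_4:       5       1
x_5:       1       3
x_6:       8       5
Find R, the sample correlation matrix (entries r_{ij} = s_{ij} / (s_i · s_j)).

Step 1 — column means:
  mean(X) = (7 + 6 + 4 + 5 + 1 + 8) / 6 = 31/6 = 5.1667
  mean(Y) = (8 + 7 + 3 + 1 + 3 + 5) / 6 = 27/6 = 4.5

Step 2 — sample variances and covariances s[i,j] = (1/(n-1)) · Σ_k (x_{k,i} - mean_i) · (x_{k,j} - mean_j), with n-1 = 5:
  s[X,X] = ((1.8333)·(1.8333) + (0.8333)·(0.8333) + (-1.1667)·(-1.1667) + (-0.1667)·(-0.1667) + (-4.1667)·(-4.1667) + (2.8333)·(2.8333)) / 5 = 30.8333/5 = 6.1667
  s[X,Y] = ((1.8333)·(3.5) + (0.8333)·(2.5) + (-1.1667)·(-1.5) + (-0.1667)·(-3.5) + (-4.1667)·(-1.5) + (2.8333)·(0.5)) / 5 = 18.5/5 = 3.7
  s[Y,Y] = ((3.5)·(3.5) + (2.5)·(2.5) + (-1.5)·(-1.5) + (-3.5)·(-3.5) + (-1.5)·(-1.5) + (0.5)·(0.5)) / 5 = 35.5/5 = 7.1
  Sample standard deviations s_i = √(s[i,i]):
  s(X) = √(6.1667) = 2.4833
  s(Y) = √(7.1) = 2.6646

Step 3 — r_{ij} = s_{ij} / (s_i · s_j):
  r[X,X] = 1 (diagonal).
  r[X,Y] = 3.7 / (2.4833 · 2.6646) = 3.7 / 6.6169 = 0.5592
  r[Y,Y] = 1 (diagonal).

R is symmetric with unit diagonal. Assembling:

R = [[1, 0.5592],
 [0.5592, 1]]


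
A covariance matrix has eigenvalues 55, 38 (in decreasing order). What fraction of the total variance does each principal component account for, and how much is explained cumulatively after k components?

Step 1 — total variance = trace(Sigma) = Σ λ_i = 55 + 38 = 93.

Step 2 — fraction explained by component i = λ_i / Σ λ:
  PC1: 55/93 = 0.5914
  PC2: 38/93 = 0.4086

Step 3 — cumulative fraction after k components = (λ_1 + ... + λ_k) / Σ λ:
  k = 1: 55/93 = 0.5914
  k = 2: (55 + 38)/93 = 93/93 = 1

Summary (fraction, with percent):

explained: PC1 0.5914 (59.14%), PC2 0.4086 (40.86%);  cumulative: 0.5914, 1


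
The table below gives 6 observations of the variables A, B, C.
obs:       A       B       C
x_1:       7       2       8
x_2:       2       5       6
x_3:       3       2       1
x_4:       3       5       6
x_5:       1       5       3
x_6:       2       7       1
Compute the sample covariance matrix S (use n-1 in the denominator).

Step 1 — column means:
  mean(A) = (7 + 2 + 3 + 3 + 1 + 2) / 6 = 18/6 = 3
  mean(B) = (2 + 5 + 2 + 5 + 5 + 7) / 6 = 26/6 = 4.3333
  mean(C) = (8 + 6 + 1 + 6 + 3 + 1) / 6 = 25/6 = 4.1667

Step 2 — sample covariance S[i,j] = (1/(n-1)) · Σ_k (x_{k,i} - mean_i) · (x_{k,j} - mean_j), with n-1 = 5.
  S[A,A] = ((4)·(4) + (-1)·(-1) + (0)·(0) + (0)·(0) + (-2)·(-2) + (-1)·(-1)) / 5 = 22/5 = 4.4
  S[A,B] = ((4)·(-2.3333) + (-1)·(0.6667) + (0)·(-2.3333) + (0)·(0.6667) + (-2)·(0.6667) + (-1)·(2.6667)) / 5 = -14/5 = -2.8
  S[A,C] = ((4)·(3.8333) + (-1)·(1.8333) + (0)·(-3.1667) + (0)·(1.8333) + (-2)·(-1.1667) + (-1)·(-3.1667)) / 5 = 19/5 = 3.8
  S[B,B] = ((-2.3333)·(-2.3333) + (0.6667)·(0.6667) + (-2.3333)·(-2.3333) + (0.6667)·(0.6667) + (0.6667)·(0.6667) + (2.6667)·(2.6667)) / 5 = 19.3333/5 = 3.8667
  S[B,C] = ((-2.3333)·(3.8333) + (0.6667)·(1.8333) + (-2.3333)·(-3.1667) + (0.6667)·(1.8333) + (0.6667)·(-1.1667) + (2.6667)·(-3.1667)) / 5 = -8.3333/5 = -1.6667
  S[C,C] = ((3.8333)·(3.8333) + (1.8333)·(1.8333) + (-3.1667)·(-3.1667) + (1.8333)·(1.8333) + (-1.1667)·(-1.1667) + (-3.1667)·(-3.1667)) / 5 = 42.8333/5 = 8.5667

S is symmetric (S[j,i] = S[i,j]). Assembling:

S = [[4.4, -2.8, 3.8],
 [-2.8, 3.8667, -1.6667],
 [3.8, -1.6667, 8.5667]]


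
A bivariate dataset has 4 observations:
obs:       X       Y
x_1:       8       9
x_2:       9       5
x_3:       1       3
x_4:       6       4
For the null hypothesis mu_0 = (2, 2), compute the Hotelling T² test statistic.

Step 1 — sample mean vector:
  mean(X) = (8 + 9 + 1 + 6) / 4 = 24/4 = 6
  mean(Y) = (9 + 5 + 3 + 4) / 4 = 21/4 = 5.25
  x̄ = (6, 5.25),  deviation x̄ - mu_0 = (6, 5.25) - (2, 2) = (4, 3.25).

Step 2 — sample covariance matrix, S[i,j] = (1/(n-1)) · Σ_k (x_{k,i} - mean_i) · (x_{k,j} - mean_j), divisor n-1 = 3:
  S[X,X] = ((2)·(2) + (3)·(3) + (-5)·(-5) + (0)·(0)) / 3 = 38/3 = 12.6667
  S[X,Y] = ((2)·(3.75) + (3)·(-0.25) + (-5)·(-2.25) + (0)·(-1.25)) / 3 = 18/3 = 6
  S[Y,Y] = ((3.75)·(3.75) + (-0.25)·(-0.25) + (-2.25)·(-2.25) + (-1.25)·(-1.25)) / 3 = 20.75/3 = 6.9167
  S = [[12.6667, 6],
 [6, 6.9167]].

Step 3 — invert S. det(S) = 12.6667·6.9167 - (6)² = 51.6111.
  S^{-1} = (1/det) · [[d, -b], [-b, a]] = [[0.134, -0.1163],
 [-0.1163, 0.2454]].

Step 4 — quadratic form (x̄ - mu_0)^T · S^{-1} · (x̄ - mu_0):
  S^{-1} · (x̄ - mu_0) = (0.1582, 0.3326),
  (x̄ - mu_0)^T · [...] = (4)·(0.1582) + (3.25)·(0.3326) = 1.7139.

Step 5 — scale by n: T² = 4 · 1.7139 = 6.8558.

T² ≈ 6.8558


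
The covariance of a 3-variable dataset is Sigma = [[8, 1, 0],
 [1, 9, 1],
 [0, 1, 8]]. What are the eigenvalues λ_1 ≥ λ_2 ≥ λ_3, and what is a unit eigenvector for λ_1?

Step 1 — characteristic polynomial p(λ) = det(λI - Sigma) = λ³ - tr·λ² + c_1·λ - det, where tr = trace, c_1 = sum of the principal 2×2 minors, det = det(Sigma):
  tr = 8 + 9 + 8 = 25,
  c_1 = (8·9 - (1)²) + (8·8 - (0)²) + (9·8 - (1)²) = 71 + 64 + 71 = 206,
  det = 8·(9·8 - (1)²) - (1)·((1)·8 - (1)·(0)) + (0)·((1)·(1) - 9·(0)) = 8·(71) - (1)·(8) + (0)·(1) = 560.
  So p(λ) = λ³ - 25λ² + 206λ - 560.
Step 2 — look for an integer root (rational root theorem: any rational root is an integer divisor of 560). Testing λ = 7:
  p(7) = 343 - 1225 + 1442 - 560 = 0  ✓
  Dividing out (λ - 7): p(λ) = (λ - 7)(λ² - 18λ + 80).
Step 3 — remaining eigenvalues from the quadratic λ² - 18λ + 80 = 0:
  Δ = 18² - 4·80 = 324 - 320 = 4,  λ = (18 ± √4)/2 = (18 ± 2)/2 = 10 or 8.
  Sorted: λ_1 = 10,  λ_2 = 8,  λ_3 = 7  (check: sum = 25 = tr ✓).

Step 4 — unit eigenvector for λ_1 = 10: v spans the null space of (Sigma - λ_1 I), whose rows are
  r_1 = (-2, 1, 0),  r_2 = (1, -1, 1),  r_3 = (0, 1, -2).
  v is orthogonal to every row, so take v ∝ r_1 × r_2 = ((1)·(1) - (0)·(-1), (0)·(1) - (-2)·(1), (-2)·(-1) - (1)·(1)) = (1, 2, 1).
  Let u = (1, 2, 1).
  ||u|| = √((1)² + (2)² + (1)²) = √(6) ≈ 2.4495,  v_1 = u/||u|| ≈ (0.4082, 0.8165, 0.4082) (||v_1|| = 1).

λ_1 = 10,  λ_2 = 8,  λ_3 = 7;  v_1 ≈ (0.4082, 0.8165, 0.4082)


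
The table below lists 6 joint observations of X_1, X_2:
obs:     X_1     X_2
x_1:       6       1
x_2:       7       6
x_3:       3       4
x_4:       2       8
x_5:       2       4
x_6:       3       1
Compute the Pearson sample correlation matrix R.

Step 1 — column means:
  mean(X_1) = (6 + 7 + 3 + 2 + 2 + 3) / 6 = 23/6 = 3.8333
  mean(X_2) = (1 + 6 + 4 + 8 + 4 + 1) / 6 = 24/6 = 4

Step 2 — sample variances and covariances s[i,j] = (1/(n-1)) · Σ_k (x_{k,i} - mean_i) · (x_{k,j} - mean_j), with n-1 = 5:
  s[X_1,X_1] = ((2.1667)·(2.1667) + (3.1667)·(3.1667) + (-0.8333)·(-0.8333) + (-1.8333)·(-1.8333) + (-1.8333)·(-1.8333) + (-0.8333)·(-0.8333)) / 5 = 22.8333/5 = 4.5667
  s[X_1,X_2] = ((2.1667)·(-3) + (3.1667)·(2) + (-0.8333)·(0) + (-1.8333)·(4) + (-1.8333)·(0) + (-0.8333)·(-3)) / 5 = -5/5 = -1
  s[X_2,X_2] = ((-3)·(-3) + (2)·(2) + (0)·(0) + (4)·(4) + (0)·(0) + (-3)·(-3)) / 5 = 38/5 = 7.6
  Sample standard deviations s_i = √(s[i,i]):
  s(X_1) = √(4.5667) = 2.137
  s(X_2) = √(7.6) = 2.7568

Step 3 — r_{ij} = s_{ij} / (s_i · s_j):
  r[X_1,X_1] = 1 (diagonal).
  r[X_1,X_2] = -1 / (2.137 · 2.7568) = -1 / 5.8912 = -0.1697
  r[X_2,X_2] = 1 (diagonal).

R is symmetric with unit diagonal. Assembling:

R = [[1, -0.1697],
 [-0.1697, 1]]


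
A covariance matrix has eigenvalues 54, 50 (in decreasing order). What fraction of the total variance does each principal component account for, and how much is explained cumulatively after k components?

Step 1 — total variance = trace(Sigma) = Σ λ_i = 54 + 50 = 104.

Step 2 — fraction explained by component i = λ_i / Σ λ:
  PC1: 54/104 = 0.5192
  PC2: 50/104 = 0.4808

Step 3 — cumulative fraction after k components = (λ_1 + ... + λ_k) / Σ λ:
  k = 1: 54/104 = 0.5192
  k = 2: (54 + 50)/104 = 104/104 = 1

Summary (fraction, with percent):

explained: PC1 0.5192 (51.92%), PC2 0.4808 (48.08%);  cumulative: 0.5192, 1


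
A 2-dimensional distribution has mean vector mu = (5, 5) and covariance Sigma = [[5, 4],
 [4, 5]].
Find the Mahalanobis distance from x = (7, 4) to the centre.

Step 1 — centre the observation: (x - mu) = (2, -1).

Step 2 — invert Sigma. det(Sigma) = 5·5 - (4)² = 9.
  Sigma^{-1} = (1/det) · [[d, -b], [-b, a]] = [[0.5556, -0.4444],
 [-0.4444, 0.5556]].

Step 3 — form the quadratic (x - mu)^T · Sigma^{-1} · (x - mu):
  Sigma^{-1} · (x - mu) = (1.5556, -1.4444).
  (x - mu)^T · [Sigma^{-1} · (x - mu)] = (2)·(1.5556) + (-1)·(-1.4444) = 4.5556.

Step 4 — take square root: d = √(4.5556) ≈ 2.1344.

d(x, mu) = √(4.5556) ≈ 2.1344


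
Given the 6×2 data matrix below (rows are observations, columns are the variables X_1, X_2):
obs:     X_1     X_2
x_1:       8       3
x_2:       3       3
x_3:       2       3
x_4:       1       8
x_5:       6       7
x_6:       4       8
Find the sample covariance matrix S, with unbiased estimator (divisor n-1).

Step 1 — column means:
  mean(X_1) = (8 + 3 + 2 + 1 + 6 + 4) / 6 = 24/6 = 4
  mean(X_2) = (3 + 3 + 3 + 8 + 7 + 8) / 6 = 32/6 = 5.3333

Step 2 — sample covariance S[i,j] = (1/(n-1)) · Σ_k (x_{k,i} - mean_i) · (x_{k,j} - mean_j), with n-1 = 5.
  S[X_1,X_1] = ((4)·(4) + (-1)·(-1) + (-2)·(-2) + (-3)·(-3) + (2)·(2) + (0)·(0)) / 5 = 34/5 = 6.8
  S[X_1,X_2] = ((4)·(-2.3333) + (-1)·(-2.3333) + (-2)·(-2.3333) + (-3)·(2.6667) + (2)·(1.6667) + (0)·(2.6667)) / 5 = -7/5 = -1.4
  S[X_2,X_2] = ((-2.3333)·(-2.3333) + (-2.3333)·(-2.3333) + (-2.3333)·(-2.3333) + (2.6667)·(2.6667) + (1.6667)·(1.6667) + (2.6667)·(2.6667)) / 5 = 33.3333/5 = 6.6667

S is symmetric (S[j,i] = S[i,j]). Assembling:

S = [[6.8, -1.4],
 [-1.4, 6.6667]]


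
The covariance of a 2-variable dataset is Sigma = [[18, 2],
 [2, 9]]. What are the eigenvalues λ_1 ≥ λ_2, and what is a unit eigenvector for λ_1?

Step 1 — characteristic polynomial of 2×2 Sigma:
  det(Sigma - λI) = λ² - trace · λ + det = 0.
  trace = 18 + 9 = 27, det = 18·9 - (2)² = 158.
Step 2 — discriminant:
  Δ = trace² - 4·det = 729 - 632 = 97.
Step 3 — eigenvalues:
  λ = (trace ± √Δ)/2 = (27 ± 9.8489)/2,
  λ_1 = 18.4244,  λ_2 = 8.5756.

Step 4 — unit eigenvector for λ_1: solve (Sigma - λ_1 I)v = 0. First row:
  (18 - 18.4244)·v_x + (2)·v_y = 0, i.e. (-0.4244)·v_x + (2)·v_y = 0,
  so v ∝ (b, λ_1 - a) = (2, 0.4244) = u.
  ||u|| = √((2)² + (0.4244)²) = √(4.1801) ≈ 2.0445,
  v_1 = u/||u|| ≈ (0.9782, 0.2076) (||v_1|| = 1).

λ_1 = 18.4244,  λ_2 = 8.5756;  v_1 ≈ (0.9782, 0.2076)


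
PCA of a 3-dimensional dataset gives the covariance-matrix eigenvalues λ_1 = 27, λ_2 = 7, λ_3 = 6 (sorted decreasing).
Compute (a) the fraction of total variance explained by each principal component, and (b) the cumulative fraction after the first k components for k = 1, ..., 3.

Step 1 — total variance = trace(Sigma) = Σ λ_i = 27 + 7 + 6 = 40.

Step 2 — fraction explained by component i = λ_i / Σ λ:
  PC1: 27/40 = 0.675
  PC2: 7/40 = 0.175
  PC3: 6/40 = 0.15

Step 3 — cumulative fraction after k components = (λ_1 + ... + λ_k) / Σ λ:
  k = 1: 27/40 = 0.675
  k = 2: (27 + 7)/40 = 34/40 = 0.85
  k = 3: (27 + 7 + 6)/40 = 40/40 = 1

Summary (fraction, with percent):

explained: PC1 0.675 (67.5%), PC2 0.175 (17.5%), PC3 0.15 (15%);  cumulative: 0.675, 0.85, 1


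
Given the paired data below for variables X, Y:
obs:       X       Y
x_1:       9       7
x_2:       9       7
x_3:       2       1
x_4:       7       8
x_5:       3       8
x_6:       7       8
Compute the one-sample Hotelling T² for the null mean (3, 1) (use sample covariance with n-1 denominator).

Step 1 — sample mean vector:
  mean(X) = (9 + 9 + 2 + 7 + 3 + 7) / 6 = 37/6 = 6.1667
  mean(Y) = (7 + 7 + 1 + 8 + 8 + 8) / 6 = 39/6 = 6.5
  x̄ = (6.1667, 6.5),  deviation x̄ - mu_0 = (6.1667, 6.5) - (3, 1) = (3.1667, 5.5).

Step 2 — sample covariance matrix, S[i,j] = (1/(n-1)) · Σ_k (x_{k,i} - mean_i) · (x_{k,j} - mean_j), divisor n-1 = 5:
  S[X,X] = ((2.8333)·(2.8333) + (2.8333)·(2.8333) + (-4.1667)·(-4.1667) + (0.8333)·(0.8333) + (-3.1667)·(-3.1667) + (0.8333)·(0.8333)) / 5 = 44.8333/5 = 8.9667
  S[X,Y] = ((2.8333)·(0.5) + (2.8333)·(0.5) + (-4.1667)·(-5.5) + (0.8333)·(1.5) + (-3.1667)·(1.5) + (0.8333)·(1.5)) / 5 = 23.5/5 = 4.7
  S[Y,Y] = ((0.5)·(0.5) + (0.5)·(0.5) + (-5.5)·(-5.5) + (1.5)·(1.5) + (1.5)·(1.5) + (1.5)·(1.5)) / 5 = 37.5/5 = 7.5
  S = [[8.9667, 4.7],
 [4.7, 7.5]].

Step 3 — invert S. det(S) = 8.9667·7.5 - (4.7)² = 45.16.
  S^{-1} = (1/det) · [[d, -b], [-b, a]] = [[0.1661, -0.1041],
 [-0.1041, 0.1986]].

Step 4 — quadratic form (x̄ - mu_0)^T · S^{-1} · (x̄ - mu_0):
  S^{-1} · (x̄ - mu_0) = (-0.0465, 0.7625),
  (x̄ - mu_0)^T · [...] = (3.1667)·(-0.0465) + (5.5)·(0.7625) = 4.0464.

Step 5 — scale by n: T² = 6 · 4.0464 = 24.2781.

T² ≈ 24.2781


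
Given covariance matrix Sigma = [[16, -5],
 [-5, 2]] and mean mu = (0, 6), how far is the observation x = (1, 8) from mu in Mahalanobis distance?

Step 1 — centre the observation: (x - mu) = (1, 2).

Step 2 — invert Sigma. det(Sigma) = 16·2 - (-5)² = 7.
  Sigma^{-1} = (1/det) · [[d, -b], [-b, a]] = [[0.2857, 0.7143],
 [0.7143, 2.2857]].

Step 3 — form the quadratic (x - mu)^T · Sigma^{-1} · (x - mu):
  Sigma^{-1} · (x - mu) = (1.7143, 5.2857).
  (x - mu)^T · [Sigma^{-1} · (x - mu)] = (1)·(1.7143) + (2)·(5.2857) = 12.2857.

Step 4 — take square root: d = √(12.2857) ≈ 3.5051.

d(x, mu) = √(12.2857) ≈ 3.5051


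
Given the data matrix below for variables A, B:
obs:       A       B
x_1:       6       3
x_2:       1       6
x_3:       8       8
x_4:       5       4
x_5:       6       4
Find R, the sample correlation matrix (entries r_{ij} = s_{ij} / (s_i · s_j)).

Step 1 — column means:
  mean(A) = (6 + 1 + 8 + 5 + 6) / 5 = 26/5 = 5.2
  mean(B) = (3 + 6 + 8 + 4 + 4) / 5 = 25/5 = 5

Step 2 — sample variances and covariances s[i,j] = (1/(n-1)) · Σ_k (x_{k,i} - mean_i) · (x_{k,j} - mean_j), with n-1 = 4:
  s[A,A] = ((0.8)·(0.8) + (-4.2)·(-4.2) + (2.8)·(2.8) + (-0.2)·(-0.2) + (0.8)·(0.8)) / 4 = 26.8/4 = 6.7
  s[A,B] = ((0.8)·(-2) + (-4.2)·(1) + (2.8)·(3) + (-0.2)·(-1) + (0.8)·(-1)) / 4 = 2/4 = 0.5
  s[B,B] = ((-2)·(-2) + (1)·(1) + (3)·(3) + (-1)·(-1) + (-1)·(-1)) / 4 = 16/4 = 4
  Sample standard deviations s_i = √(s[i,i]):
  s(A) = √(6.7) = 2.5884
  s(B) = √(4) = 2

Step 3 — r_{ij} = s_{ij} / (s_i · s_j):
  r[A,A] = 1 (diagonal).
  r[A,B] = 0.5 / (2.5884 · 2) = 0.5 / 5.1769 = 0.0966
  r[B,B] = 1 (diagonal).

R is symmetric with unit diagonal. Assembling:

R = [[1, 0.0966],
 [0.0966, 1]]


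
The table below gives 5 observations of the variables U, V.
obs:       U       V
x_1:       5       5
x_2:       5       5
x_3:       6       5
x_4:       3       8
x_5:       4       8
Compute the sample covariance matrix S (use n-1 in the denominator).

Step 1 — column means:
  mean(U) = (5 + 5 + 6 + 3 + 4) / 5 = 23/5 = 4.6
  mean(V) = (5 + 5 + 5 + 8 + 8) / 5 = 31/5 = 6.2

Step 2 — sample covariance S[i,j] = (1/(n-1)) · Σ_k (x_{k,i} - mean_i) · (x_{k,j} - mean_j), with n-1 = 4.
  S[U,U] = ((0.4)·(0.4) + (0.4)·(0.4) + (1.4)·(1.4) + (-1.6)·(-1.6) + (-0.6)·(-0.6)) / 4 = 5.2/4 = 1.3
  S[U,V] = ((0.4)·(-1.2) + (0.4)·(-1.2) + (1.4)·(-1.2) + (-1.6)·(1.8) + (-0.6)·(1.8)) / 4 = -6.6/4 = -1.65
  S[V,V] = ((-1.2)·(-1.2) + (-1.2)·(-1.2) + (-1.2)·(-1.2) + (1.8)·(1.8) + (1.8)·(1.8)) / 4 = 10.8/4 = 2.7

S is symmetric (S[j,i] = S[i,j]). Assembling:

S = [[1.3, -1.65],
 [-1.65, 2.7]]


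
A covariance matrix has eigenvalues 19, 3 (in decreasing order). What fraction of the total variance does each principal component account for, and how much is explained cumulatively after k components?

Step 1 — total variance = trace(Sigma) = Σ λ_i = 19 + 3 = 22.

Step 2 — fraction explained by component i = λ_i / Σ λ:
  PC1: 19/22 = 0.8636
  PC2: 3/22 = 0.1364

Step 3 — cumulative fraction after k components = (λ_1 + ... + λ_k) / Σ λ:
  k = 1: 19/22 = 0.8636
  k = 2: (19 + 3)/22 = 22/22 = 1

Summary (fraction, with percent):

explained: PC1 0.8636 (86.36%), PC2 0.1364 (13.64%);  cumulative: 0.8636, 1


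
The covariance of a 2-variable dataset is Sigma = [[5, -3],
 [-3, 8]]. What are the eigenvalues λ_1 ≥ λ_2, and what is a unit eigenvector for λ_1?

Step 1 — characteristic polynomial of 2×2 Sigma:
  det(Sigma - λI) = λ² - trace · λ + det = 0.
  trace = 5 + 8 = 13, det = 5·8 - (-3)² = 31.
Step 2 — discriminant:
  Δ = trace² - 4·det = 169 - 124 = 45.
Step 3 — eigenvalues:
  λ = (trace ± √Δ)/2 = (13 ± 6.7082)/2,
  λ_1 = 9.8541,  λ_2 = 3.1459.

Step 4 — unit eigenvector for λ_1: solve (Sigma - λ_1 I)v = 0. First row:
  (5 - 9.8541)·v_x + (-3)·v_y = 0, i.e. (-4.8541)·v_x + (-3)·v_y = 0,
  so v ∝ (b, λ_1 - a) = (-3, 4.8541); multiply by -1 so the first entry is positive: u = (3, -4.8541).
  ||u|| = √((3)² + (-4.8541)²) = √(32.5623) ≈ 5.7063,
  v_1 = u/||u|| ≈ (0.5257, -0.8507) (||v_1|| = 1).

λ_1 = 9.8541,  λ_2 = 3.1459;  v_1 ≈ (0.5257, -0.8507)


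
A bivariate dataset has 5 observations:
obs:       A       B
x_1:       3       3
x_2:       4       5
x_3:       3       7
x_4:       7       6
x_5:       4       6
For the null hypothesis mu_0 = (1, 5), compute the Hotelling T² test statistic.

Step 1 — sample mean vector:
  mean(A) = (3 + 4 + 3 + 7 + 4) / 5 = 21/5 = 4.2
  mean(B) = (3 + 5 + 7 + 6 + 6) / 5 = 27/5 = 5.4
  x̄ = (4.2, 5.4),  deviation x̄ - mu_0 = (4.2, 5.4) - (1, 5) = (3.2, 0.4).

Step 2 — sample covariance matrix, S[i,j] = (1/(n-1)) · Σ_k (x_{k,i} - mean_i) · (x_{k,j} - mean_j), divisor n-1 = 4:
  S[A,A] = ((-1.2)·(-1.2) + (-0.2)·(-0.2) + (-1.2)·(-1.2) + (2.8)·(2.8) + (-0.2)·(-0.2)) / 4 = 10.8/4 = 2.7
  S[A,B] = ((-1.2)·(-2.4) + (-0.2)·(-0.4) + (-1.2)·(1.6) + (2.8)·(0.6) + (-0.2)·(0.6)) / 4 = 2.6/4 = 0.65
  S[B,B] = ((-2.4)·(-2.4) + (-0.4)·(-0.4) + (1.6)·(1.6) + (0.6)·(0.6) + (0.6)·(0.6)) / 4 = 9.2/4 = 2.3
  S = [[2.7, 0.65],
 [0.65, 2.3]].

Step 3 — invert S. det(S) = 2.7·2.3 - (0.65)² = 5.7875.
  S^{-1} = (1/det) · [[d, -b], [-b, a]] = [[0.3974, -0.1123],
 [-0.1123, 0.4665]].

Step 4 — quadratic form (x̄ - mu_0)^T · S^{-1} · (x̄ - mu_0):
  S^{-1} · (x̄ - mu_0) = (1.2268, -0.1728),
  (x̄ - mu_0)^T · [...] = (3.2)·(1.2268) + (0.4)·(-0.1728) = 3.8566.

Step 5 — scale by n: T² = 5 · 3.8566 = 19.2829.

T² ≈ 19.2829


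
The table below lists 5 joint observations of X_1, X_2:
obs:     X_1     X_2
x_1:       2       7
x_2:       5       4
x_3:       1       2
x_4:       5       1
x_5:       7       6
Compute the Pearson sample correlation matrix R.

Step 1 — column means:
  mean(X_1) = (2 + 5 + 1 + 5 + 7) / 5 = 20/5 = 4
  mean(X_2) = (7 + 4 + 2 + 1 + 6) / 5 = 20/5 = 4

Step 2 — sample variances and covariances s[i,j] = (1/(n-1)) · Σ_k (x_{k,i} - mean_i) · (x_{k,j} - mean_j), with n-1 = 4:
  s[X_1,X_1] = ((-2)·(-2) + (1)·(1) + (-3)·(-3) + (1)·(1) + (3)·(3)) / 4 = 24/4 = 6
  s[X_1,X_2] = ((-2)·(3) + (1)·(0) + (-3)·(-2) + (1)·(-3) + (3)·(2)) / 4 = 3/4 = 0.75
  s[X_2,X_2] = ((3)·(3) + (0)·(0) + (-2)·(-2) + (-3)·(-3) + (2)·(2)) / 4 = 26/4 = 6.5
  Sample standard deviations s_i = √(s[i,i]):
  s(X_1) = √(6) = 2.4495
  s(X_2) = √(6.5) = 2.5495

Step 3 — r_{ij} = s_{ij} / (s_i · s_j):
  r[X_1,X_1] = 1 (diagonal).
  r[X_1,X_2] = 0.75 / (2.4495 · 2.5495) = 0.75 / 6.245 = 0.1201
  r[X_2,X_2] = 1 (diagonal).

R is symmetric with unit diagonal. Assembling:

R = [[1, 0.1201],
 [0.1201, 1]]


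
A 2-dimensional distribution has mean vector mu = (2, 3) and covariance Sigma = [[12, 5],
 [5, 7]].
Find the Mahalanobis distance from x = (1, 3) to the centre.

Step 1 — centre the observation: (x - mu) = (-1, 0).

Step 2 — invert Sigma. det(Sigma) = 12·7 - (5)² = 59.
  Sigma^{-1} = (1/det) · [[d, -b], [-b, a]] = [[0.1186, -0.0847],
 [-0.0847, 0.2034]].

Step 3 — form the quadratic (x - mu)^T · Sigma^{-1} · (x - mu):
  Sigma^{-1} · (x - mu) = (-0.1186, 0.0847).
  (x - mu)^T · [Sigma^{-1} · (x - mu)] = (-1)·(-0.1186) + (0)·(0.0847) = 0.1186.

Step 4 — take square root: d = √(0.1186) ≈ 0.3444.

d(x, mu) = √(0.1186) ≈ 0.3444


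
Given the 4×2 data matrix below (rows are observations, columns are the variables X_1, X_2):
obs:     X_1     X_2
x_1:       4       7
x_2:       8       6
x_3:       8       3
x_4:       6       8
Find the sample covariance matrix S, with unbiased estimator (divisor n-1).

Step 1 — column means:
  mean(X_1) = (4 + 8 + 8 + 6) / 4 = 26/4 = 6.5
  mean(X_2) = (7 + 6 + 3 + 8) / 4 = 24/4 = 6

Step 2 — sample covariance S[i,j] = (1/(n-1)) · Σ_k (x_{k,i} - mean_i) · (x_{k,j} - mean_j), with n-1 = 3.
  S[X_1,X_1] = ((-2.5)·(-2.5) + (1.5)·(1.5) + (1.5)·(1.5) + (-0.5)·(-0.5)) / 3 = 11/3 = 3.6667
  S[X_1,X_2] = ((-2.5)·(1) + (1.5)·(0) + (1.5)·(-3) + (-0.5)·(2)) / 3 = -8/3 = -2.6667
  S[X_2,X_2] = ((1)·(1) + (0)·(0) + (-3)·(-3) + (2)·(2)) / 3 = 14/3 = 4.6667

S is symmetric (S[j,i] = S[i,j]). Assembling:

S = [[3.6667, -2.6667],
 [-2.6667, 4.6667]]


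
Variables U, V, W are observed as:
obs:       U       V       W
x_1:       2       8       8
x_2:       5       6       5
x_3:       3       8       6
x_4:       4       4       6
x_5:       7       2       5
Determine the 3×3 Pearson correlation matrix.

Step 1 — column means:
  mean(U) = (2 + 5 + 3 + 4 + 7) / 5 = 21/5 = 4.2
  mean(V) = (8 + 6 + 8 + 4 + 2) / 5 = 28/5 = 5.6
  mean(W) = (8 + 5 + 6 + 6 + 5) / 5 = 30/5 = 6

Step 2 — sample variances and covariances s[i,j] = (1/(n-1)) · Σ_k (x_{k,i} - mean_i) · (x_{k,j} - mean_j), with n-1 = 4:
  s[U,U] = ((-2.2)·(-2.2) + (0.8)·(0.8) + (-1.2)·(-1.2) + (-0.2)·(-0.2) + (2.8)·(2.8)) / 4 = 14.8/4 = 3.7
  s[U,V] = ((-2.2)·(2.4) + (0.8)·(0.4) + (-1.2)·(2.4) + (-0.2)·(-1.6) + (2.8)·(-3.6)) / 4 = -17.6/4 = -4.4
  s[U,W] = ((-2.2)·(2) + (0.8)·(-1) + (-1.2)·(0) + (-0.2)·(0) + (2.8)·(-1)) / 4 = -8/4 = -2
  s[V,V] = ((2.4)·(2.4) + (0.4)·(0.4) + (2.4)·(2.4) + (-1.6)·(-1.6) + (-3.6)·(-3.6)) / 4 = 27.2/4 = 6.8
  s[V,W] = ((2.4)·(2) + (0.4)·(-1) + (2.4)·(0) + (-1.6)·(0) + (-3.6)·(-1)) / 4 = 8/4 = 2
  s[W,W] = ((2)·(2) + (-1)·(-1) + (0)·(0) + (0)·(0) + (-1)·(-1)) / 4 = 6/4 = 1.5
  Sample standard deviations s_i = √(s[i,i]):
  s(U) = √(3.7) = 1.9235
  s(V) = √(6.8) = 2.6077
  s(W) = √(1.5) = 1.2247

Step 3 — r_{ij} = s_{ij} / (s_i · s_j):
  r[U,U] = 1 (diagonal).
  r[U,V] = -4.4 / (1.9235 · 2.6077) = -4.4 / 5.016 = -0.8772
  r[U,W] = -2 / (1.9235 · 1.2247) = -2 / 2.3558 = -0.849
  r[V,V] = 1 (diagonal).
  r[V,W] = 2 / (2.6077 · 1.2247) = 2 / 3.1937 = 0.6262
  r[W,W] = 1 (diagonal).

R is symmetric with unit diagonal. Assembling:

R = [[1, -0.8772, -0.849],
 [-0.8772, 1, 0.6262],
 [-0.849, 0.6262, 1]]


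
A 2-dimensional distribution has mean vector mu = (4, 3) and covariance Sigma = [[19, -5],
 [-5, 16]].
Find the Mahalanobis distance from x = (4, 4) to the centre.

Step 1 — centre the observation: (x - mu) = (0, 1).

Step 2 — invert Sigma. det(Sigma) = 19·16 - (-5)² = 279.
  Sigma^{-1} = (1/det) · [[d, -b], [-b, a]] = [[0.0573, 0.0179],
 [0.0179, 0.0681]].

Step 3 — form the quadratic (x - mu)^T · Sigma^{-1} · (x - mu):
  Sigma^{-1} · (x - mu) = (0.0179, 0.0681).
  (x - mu)^T · [Sigma^{-1} · (x - mu)] = (0)·(0.0179) + (1)·(0.0681) = 0.0681.

Step 4 — take square root: d = √(0.0681) ≈ 0.261.

d(x, mu) = √(0.0681) ≈ 0.261


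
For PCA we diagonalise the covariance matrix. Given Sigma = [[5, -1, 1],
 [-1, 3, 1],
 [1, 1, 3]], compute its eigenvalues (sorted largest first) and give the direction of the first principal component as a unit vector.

Step 1 — characteristic polynomial p(λ) = det(λI - Sigma) = λ³ - tr·λ² + c_1·λ - det, where tr = trace, c_1 = sum of the principal 2×2 minors, det = det(Sigma):
  tr = 5 + 3 + 3 = 11,
  c_1 = (5·3 - (-1)²) + (5·3 - (1)²) + (3·3 - (1)²) = 14 + 14 + 8 = 36,
  det = 5·(3·3 - (1)²) - (-1)·((-1)·3 - (1)·(1)) + (1)·((-1)·(1) - 3·(1)) = 5·(8) - (-1)·(-4) + (1)·(-4) = 32.
  So p(λ) = λ³ - 11λ² + 36λ - 32.
Step 2 — look for an integer root (rational root theorem: any rational root is an integer divisor of 32). Testing λ = 4:
  p(4) = 64 - 176 + 144 - 32 = 0  ✓
  Dividing out (λ - 4): p(λ) = (λ - 4)(λ² - 7λ + 8).
Step 3 — remaining eigenvalues from the quadratic λ² - 7λ + 8 = 0:
  Δ = 7² - 4·8 = 49 - 32 = 17,  λ = (7 ± √17)/2 = (7 ± 4.1231)/2 ≈ 5.5616 or 1.4384.
  Sorted: λ_1 = 5.5616,  λ_2 = 4,  λ_3 = 1.4384  (check: sum = 11 = tr ✓).

Step 4 — unit eigenvector for λ_1 ≈ 5.5616: v spans the null space of (Sigma - λ_1 I), whose rows are
  r_1 = (-0.5616, -1, 1),  r_2 = (-1, -2.5616, 1),  r_3 = (1, 1, -2.5616).
  v is orthogonal to every row, so take v ∝ r_1 × r_2 = ((-1)·(1) - (1)·(-2.5616), (1)·(-1) - (-0.5616)·(1), (-0.5616)·(-2.5616) - (-1)·(-1)) ≈ (1.5616, -0.4384, 0.4384).
  Let u = (1.5616, -0.4384, 0.4384).
  ||u|| = √((1.5616)² + (-0.4384)² + (0.4384)²) = √(2.8229) ≈ 1.6802,  v_1 = u/||u|| ≈ (0.9294, -0.261, 0.261) (||v_1|| = 1).

λ_1 = 5.5616,  λ_2 = 4,  λ_3 = 1.4384;  v_1 ≈ (0.9294, -0.261, 0.261)


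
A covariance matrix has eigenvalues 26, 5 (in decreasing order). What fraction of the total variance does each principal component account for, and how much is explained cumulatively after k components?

Step 1 — total variance = trace(Sigma) = Σ λ_i = 26 + 5 = 31.

Step 2 — fraction explained by component i = λ_i / Σ λ:
  PC1: 26/31 = 0.8387
  PC2: 5/31 = 0.1613

Step 3 — cumulative fraction after k components = (λ_1 + ... + λ_k) / Σ λ:
  k = 1: 26/31 = 0.8387
  k = 2: (26 + 5)/31 = 31/31 = 1

Summary (fraction, with percent):

explained: PC1 0.8387 (83.87%), PC2 0.1613 (16.13%);  cumulative: 0.8387, 1


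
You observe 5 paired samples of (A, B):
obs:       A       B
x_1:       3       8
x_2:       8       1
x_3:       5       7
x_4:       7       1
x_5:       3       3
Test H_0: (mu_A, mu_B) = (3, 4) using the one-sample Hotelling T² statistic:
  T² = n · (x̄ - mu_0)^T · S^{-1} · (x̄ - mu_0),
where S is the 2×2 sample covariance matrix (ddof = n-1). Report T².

Step 1 — sample mean vector:
  mean(A) = (3 + 8 + 5 + 7 + 3) / 5 = 26/5 = 5.2
  mean(B) = (8 + 1 + 7 + 1 + 3) / 5 = 20/5 = 4
  x̄ = (5.2, 4),  deviation x̄ - mu_0 = (5.2, 4) - (3, 4) = (2.2, 0).

Step 2 — sample covariance matrix, S[i,j] = (1/(n-1)) · Σ_k (x_{k,i} - mean_i) · (x_{k,j} - mean_j), divisor n-1 = 4:
  S[A,A] = ((-2.2)·(-2.2) + (2.8)·(2.8) + (-0.2)·(-0.2) + (1.8)·(1.8) + (-2.2)·(-2.2)) / 4 = 20.8/4 = 5.2
  S[A,B] = ((-2.2)·(4) + (2.8)·(-3) + (-0.2)·(3) + (1.8)·(-3) + (-2.2)·(-1)) / 4 = -21/4 = -5.25
  S[B,B] = ((4)·(4) + (-3)·(-3) + (3)·(3) + (-3)·(-3) + (-1)·(-1)) / 4 = 44/4 = 11
  S = [[5.2, -5.25],
 [-5.25, 11]].

Step 3 — invert S. det(S) = 5.2·11 - (-5.25)² = 29.6375.
  S^{-1} = (1/det) · [[d, -b], [-b, a]] = [[0.3712, 0.1771],
 [0.1771, 0.1755]].

Step 4 — quadratic form (x̄ - mu_0)^T · S^{-1} · (x̄ - mu_0):
  S^{-1} · (x̄ - mu_0) = (0.8165, 0.3897),
  (x̄ - mu_0)^T · [...] = (2.2)·(0.8165) + (0)·(0.3897) = 1.7964.

Step 5 — scale by n: T² = 5 · 1.7964 = 8.9819.

T² ≈ 8.9819


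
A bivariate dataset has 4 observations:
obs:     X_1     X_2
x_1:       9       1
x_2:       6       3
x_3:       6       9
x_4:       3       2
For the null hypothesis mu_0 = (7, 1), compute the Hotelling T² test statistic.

Step 1 — sample mean vector:
  mean(X_1) = (9 + 6 + 6 + 3) / 4 = 24/4 = 6
  mean(X_2) = (1 + 3 + 9 + 2) / 4 = 15/4 = 3.75
  x̄ = (6, 3.75),  deviation x̄ - mu_0 = (6, 3.75) - (7, 1) = (-1, 2.75).

Step 2 — sample covariance matrix, S[i,j] = (1/(n-1)) · Σ_k (x_{k,i} - mean_i) · (x_{k,j} - mean_j), divisor n-1 = 3:
  S[X_1,X_1] = ((3)·(3) + (0)·(0) + (0)·(0) + (-3)·(-3)) / 3 = 18/3 = 6
  S[X_1,X_2] = ((3)·(-2.75) + (0)·(-0.75) + (0)·(5.25) + (-3)·(-1.75)) / 3 = -3/3 = -1
  S[X_2,X_2] = ((-2.75)·(-2.75) + (-0.75)·(-0.75) + (5.25)·(5.25) + (-1.75)·(-1.75)) / 3 = 38.75/3 = 12.9167
  S = [[6, -1],
 [-1, 12.9167]].

Step 3 — invert S. det(S) = 6·12.9167 - (-1)² = 76.5.
  S^{-1} = (1/det) · [[d, -b], [-b, a]] = [[0.1688, 0.0131],
 [0.0131, 0.0784]].

Step 4 — quadratic form (x̄ - mu_0)^T · S^{-1} · (x̄ - mu_0):
  S^{-1} · (x̄ - mu_0) = (-0.1329, 0.2026),
  (x̄ - mu_0)^T · [...] = (-1)·(-0.1329) + (2.75)·(0.2026) = 0.6901.

Step 5 — scale by n: T² = 4 · 0.6901 = 2.7603.

T² ≈ 2.7603


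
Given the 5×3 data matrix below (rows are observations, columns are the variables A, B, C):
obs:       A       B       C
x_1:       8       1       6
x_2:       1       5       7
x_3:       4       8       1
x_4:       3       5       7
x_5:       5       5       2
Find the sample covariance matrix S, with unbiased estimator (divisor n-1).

Step 1 — column means:
  mean(A) = (8 + 1 + 4 + 3 + 5) / 5 = 21/5 = 4.2
  mean(B) = (1 + 5 + 8 + 5 + 5) / 5 = 24/5 = 4.8
  mean(C) = (6 + 7 + 1 + 7 + 2) / 5 = 23/5 = 4.6

Step 2 — sample covariance S[i,j] = (1/(n-1)) · Σ_k (x_{k,i} - mean_i) · (x_{k,j} - mean_j), with n-1 = 4.
  S[A,A] = ((3.8)·(3.8) + (-3.2)·(-3.2) + (-0.2)·(-0.2) + (-1.2)·(-1.2) + (0.8)·(0.8)) / 4 = 26.8/4 = 6.7
  S[A,B] = ((3.8)·(-3.8) + (-3.2)·(0.2) + (-0.2)·(3.2) + (-1.2)·(0.2) + (0.8)·(0.2)) / 4 = -15.8/4 = -3.95
  S[A,C] = ((3.8)·(1.4) + (-3.2)·(2.4) + (-0.2)·(-3.6) + (-1.2)·(2.4) + (0.8)·(-2.6)) / 4 = -6.6/4 = -1.65
  S[B,B] = ((-3.8)·(-3.8) + (0.2)·(0.2) + (3.2)·(3.2) + (0.2)·(0.2) + (0.2)·(0.2)) / 4 = 24.8/4 = 6.2
  S[B,C] = ((-3.8)·(1.4) + (0.2)·(2.4) + (3.2)·(-3.6) + (0.2)·(2.4) + (0.2)·(-2.6)) / 4 = -16.4/4 = -4.1
  S[C,C] = ((1.4)·(1.4) + (2.4)·(2.4) + (-3.6)·(-3.6) + (2.4)·(2.4) + (-2.6)·(-2.6)) / 4 = 33.2/4 = 8.3

S is symmetric (S[j,i] = S[i,j]). Assembling:

S = [[6.7, -3.95, -1.65],
 [-3.95, 6.2, -4.1],
 [-1.65, -4.1, 8.3]]
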